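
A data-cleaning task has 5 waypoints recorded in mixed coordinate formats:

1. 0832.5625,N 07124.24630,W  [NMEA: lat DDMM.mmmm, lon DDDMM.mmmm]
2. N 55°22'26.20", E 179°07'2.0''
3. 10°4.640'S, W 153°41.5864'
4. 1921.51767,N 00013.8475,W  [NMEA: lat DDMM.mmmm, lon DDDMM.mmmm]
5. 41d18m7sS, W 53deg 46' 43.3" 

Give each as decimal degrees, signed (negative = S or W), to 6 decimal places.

1. 8.542708, -71.404105
2. 55.373944, 179.117222
3. -10.077333, -153.693107
4. 19.358628, -0.230792
5. -41.301944, -53.778694

Point 1:
  Lat: split at 2 digits → 08° and 32.5625′; 8 + 32.5625/60 = 8.5427083
  N → positive
  λ: split at 3 digits → 071° and 24.2463′; 71 + 24.2463/60 = 71.4041050
  W ⇒ negate
Point 2:
  φ: 55 + 22/60 + 26.2/3600 = 55.3739444
  N ⇒ keep positive
  λ: 7′ + 2″ = 7.03333′; 179 + 7.03333/60 = 179.1172222
  E → positive
Point 3:
  Latitude: 10 + 4.64/60 = 10.0773333
  S ⇒ negate
  Lon: 41.5864′ = 0.693107°; total 153.6931067
  W ⇒ negate
Point 4:
  Lat: split at 2 digits → 19° and 21.51767′; 19 + 21.51767/60 = 19.3586278
  N ⇒ keep positive
  Lon: split at 3 digits → 000° and 13.8475′; 0 + 13.8475/60 = 0.2307917
  W → negative
Point 5:
  Lat: 41° + 18/60 + 7/3600 = 41 + 0.300000 + 0.001944 = 41.3019444
  S ⇒ negate
  Lon: 53 + 46/60 + 43.3/3600 = 53.7786944
  hemisphere W, so the sign is −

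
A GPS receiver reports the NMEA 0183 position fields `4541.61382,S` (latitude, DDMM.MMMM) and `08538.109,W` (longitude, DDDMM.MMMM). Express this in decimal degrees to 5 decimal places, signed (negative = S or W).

-45.69356, -85.63515

φ: split at 2 digits → 45° and 41.61382′; 45 + 41.61382/60 = 45.693564
S → negative
Lon: degrees = first 3 digits = 85, minutes = 38.109; 85 + 38.109/60 = 85.635150
W → negative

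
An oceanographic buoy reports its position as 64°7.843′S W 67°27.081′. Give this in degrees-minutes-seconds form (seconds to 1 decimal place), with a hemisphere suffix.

64°07′50.6″ S, 67°27′4.9″ W

Latitude: 7.84300′ → 7′ and 0.84300 × 60 = 50.580″
Lon: 27.08100′ → 27′ and 0.08100 × 60 = 4.860″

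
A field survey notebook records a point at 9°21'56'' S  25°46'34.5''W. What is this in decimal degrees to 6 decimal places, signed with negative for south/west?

Lat: 21′ + 56″ = 21.93333′; 9 + 21.93333/60 = 9.3655556
S → negative
Lon: 46′ + 34.5″ = 46.57500′; 25 + 46.57500/60 = 25.7762500
hemisphere W, so the sign is −

-9.365556, -25.776250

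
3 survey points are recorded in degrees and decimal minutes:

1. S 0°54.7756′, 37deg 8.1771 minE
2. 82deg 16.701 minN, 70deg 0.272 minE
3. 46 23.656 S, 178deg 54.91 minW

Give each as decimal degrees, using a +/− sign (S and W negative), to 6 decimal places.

1. -0.912927, 37.136285
2. 82.278350, 70.004533
3. -46.394267, -178.915167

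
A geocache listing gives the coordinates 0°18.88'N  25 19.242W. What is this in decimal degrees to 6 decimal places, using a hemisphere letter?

0.314667° N, 25.320700° W

φ: 18.88′ = 0.314667°; total 0.3146667
Lon: 19.242′ = 0.320700°; total 25.3207000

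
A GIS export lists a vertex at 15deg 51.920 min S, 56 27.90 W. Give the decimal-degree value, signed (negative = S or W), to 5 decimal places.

Latitude: 15 + 51.92/60 = 15.865333
S ⇒ negate
Lon: 27.9′ = 0.465000°; total 56.465000
W ⇒ negate

-15.86533, -56.46500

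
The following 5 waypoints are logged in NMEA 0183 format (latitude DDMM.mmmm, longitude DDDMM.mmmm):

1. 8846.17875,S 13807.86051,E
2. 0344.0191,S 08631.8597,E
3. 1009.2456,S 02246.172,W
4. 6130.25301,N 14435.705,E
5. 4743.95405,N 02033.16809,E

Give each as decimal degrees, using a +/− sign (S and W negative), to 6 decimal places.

Point 1:
  Latitude: degrees = first 2 digits = 88, minutes = 46.17875; 88 + 46.17875/60 = 88.7696458
  hemisphere S, so the sign is −
  Longitude: split at 3 digits → 138° and 7.86051′; 138 + 7.86051/60 = 138.1310085
  E → positive
Point 2:
  Latitude: split at 2 digits → 03° and 44.0191′; 3 + 44.0191/60 = 3.7336517
  hemisphere S, so the sign is −
  Lon: split at 3 digits → 086° and 31.8597′; 86 + 31.8597/60 = 86.5309950
  E ⇒ keep positive
Point 3:
  Latitude: split at 2 digits → 10° and 9.2456′; 10 + 9.2456/60 = 10.1540933
  hemisphere S, so the sign is −
  Longitude: split at 3 digits → 022° and 46.172′; 22 + 46.172/60 = 22.7695333
  W → negative
Point 4:
  Latitude: split at 2 digits → 61° and 30.25301′; 61 + 30.25301/60 = 61.5042168
  N ⇒ keep positive
  Longitude: degrees = first 3 digits = 144, minutes = 35.705; 144 + 35.705/60 = 144.5950833
  E → positive
Point 5:
  φ: split at 2 digits → 47° and 43.95405′; 47 + 43.95405/60 = 47.7325675
  N → positive
  Lon: degrees = first 3 digits = 20, minutes = 33.16809; 20 + 33.16809/60 = 20.5528015
  E ⇒ keep positive

1. -88.769646, 138.131009
2. -3.733652, 86.530995
3. -10.154093, -22.769533
4. 61.504217, 144.595083
5. 47.732568, 20.552802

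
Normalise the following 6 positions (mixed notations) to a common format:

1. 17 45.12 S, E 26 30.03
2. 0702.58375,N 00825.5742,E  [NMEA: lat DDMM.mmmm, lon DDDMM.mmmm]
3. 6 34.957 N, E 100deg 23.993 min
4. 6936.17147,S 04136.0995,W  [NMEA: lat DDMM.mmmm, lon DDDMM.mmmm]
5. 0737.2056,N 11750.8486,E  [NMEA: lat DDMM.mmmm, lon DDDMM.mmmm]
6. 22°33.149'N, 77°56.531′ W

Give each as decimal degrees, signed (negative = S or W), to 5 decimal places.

1. -17.75200, 26.50050
2. 7.04306, 8.42624
3. 6.58262, 100.39988
4. -69.60286, -41.60166
5. 7.62009, 117.84748
6. 22.55248, -77.94218

Point 1:
  Latitude: 17 + 45.12/60 = 17.752000
  hemisphere S, so the sign is −
  Longitude: 30.03′ = 0.500500°; total 26.500500
  E → positive
Point 2:
  φ: degrees = first 2 digits = 7, minutes = 2.58375; 7 + 2.58375/60 = 7.043063
  N ⇒ keep positive
  λ: split at 3 digits → 008° and 25.5742′; 8 + 25.5742/60 = 8.426237
  E ⇒ keep positive
Point 3:
  φ: 34.957′ = 0.582617°; total 6.582617
  N → positive
  Lon: 23.993′ = 0.399883°; total 100.399883
  E ⇒ keep positive
Point 4:
  Lat: degrees = first 2 digits = 69, minutes = 36.17147; 69 + 36.17147/60 = 69.602858
  S ⇒ negate
  λ: degrees = first 3 digits = 41, minutes = 36.0995; 41 + 36.0995/60 = 41.601658
  hemisphere W, so the sign is −
Point 5:
  Latitude: degrees = first 2 digits = 7, minutes = 37.2056; 7 + 37.2056/60 = 7.620093
  N ⇒ keep positive
  Longitude: degrees = first 3 digits = 117, minutes = 50.8486; 117 + 50.8486/60 = 117.847477
  E → positive
Point 6:
  Lat: 33.149′ = 0.552483°; total 22.552483
  N → positive
  Longitude: 56.531′ = 0.942183°; total 77.942183
  hemisphere W, so the sign is −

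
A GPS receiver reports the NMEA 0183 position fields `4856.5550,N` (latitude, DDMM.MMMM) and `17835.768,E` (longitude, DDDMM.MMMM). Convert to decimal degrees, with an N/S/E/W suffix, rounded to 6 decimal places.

Lat: split at 2 digits → 48° and 56.555′; 48 + 56.555/60 = 48.9425833
Longitude: degrees = first 3 digits = 178, minutes = 35.768; 178 + 35.768/60 = 178.5961333

48.942583° N, 178.596133° E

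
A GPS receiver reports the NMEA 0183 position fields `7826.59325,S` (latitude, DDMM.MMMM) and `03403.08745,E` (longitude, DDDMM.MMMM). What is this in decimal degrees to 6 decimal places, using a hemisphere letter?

Lat: degrees = first 2 digits = 78, minutes = 26.59325; 78 + 26.59325/60 = 78.4432208
Lon: degrees = first 3 digits = 34, minutes = 3.08745; 34 + 3.08745/60 = 34.0514575

78.443221° S, 34.051458° E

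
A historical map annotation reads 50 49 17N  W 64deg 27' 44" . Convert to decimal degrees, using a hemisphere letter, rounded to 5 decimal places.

50.82139° N, 64.46222° W

Lat: 50° + 49/60 + 17/3600 = 50 + 0.816667 + 0.004722 = 50.821389
Longitude: 64 + 27/60 + 44/3600 = 64.462222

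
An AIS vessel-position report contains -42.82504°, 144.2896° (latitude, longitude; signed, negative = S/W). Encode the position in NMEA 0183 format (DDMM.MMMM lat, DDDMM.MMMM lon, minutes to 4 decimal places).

4249.5024,S / 14417.3760,E

Latitude is negative → S; |value| = 42.825040
Lat: 42° + 0.825040 × 60 = 42° 49.502400′
Lon: minutes = (144.289600 − 144) × 60 = 17.376000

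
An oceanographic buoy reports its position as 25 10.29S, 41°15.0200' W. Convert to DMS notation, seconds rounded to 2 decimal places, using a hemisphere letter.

φ: 10.29000′ → 10′ and 0.29000 × 60 = 17.4000″
λ: fractional minutes 0.02000 × 60 = 1.2000″

25°10′17.40″ S, 41°15′1.20″ W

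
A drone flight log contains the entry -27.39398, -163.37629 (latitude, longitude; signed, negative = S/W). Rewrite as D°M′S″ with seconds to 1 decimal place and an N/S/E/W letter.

Latitude is negative → S; |value| = 27.393980
φ: 0.393980° → 23.63880′; 0.63880 × 60 = 38.328″
Longitude is negative → W; |value| = 163.376290
Longitude: whole degrees 163; 22.57740′ → 22′ and 34.644″

27°23′38.3″ S, 163°22′34.6″ W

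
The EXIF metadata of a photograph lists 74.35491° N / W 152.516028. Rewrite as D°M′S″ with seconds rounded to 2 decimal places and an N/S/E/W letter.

74°21′17.68″ N, 152°30′57.70″ W

φ: 0.354910 × 60 = 21.29460′ → 21′, remainder × 60 = 17.6760″
Lon: 0.516028 × 60 = 30.96168′ → 30′, remainder × 60 = 57.7008″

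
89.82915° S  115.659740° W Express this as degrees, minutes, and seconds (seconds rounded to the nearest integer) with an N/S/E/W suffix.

φ: 0.829150 × 60 = 49.74900′ → 49′, remainder × 60 = 44.94″
λ: 0.659740 × 60 = 39.58440′ → 39′, remainder × 60 = 35.06″

89°49′45″ S, 115°39′35″ W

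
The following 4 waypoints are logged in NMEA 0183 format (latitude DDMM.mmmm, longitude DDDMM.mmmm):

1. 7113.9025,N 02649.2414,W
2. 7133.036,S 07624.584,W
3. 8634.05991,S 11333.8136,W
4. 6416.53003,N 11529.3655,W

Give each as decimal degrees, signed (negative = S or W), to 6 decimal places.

1. 71.231708, -26.820690
2. -71.550600, -76.409733
3. -86.567665, -113.563560
4. 64.275501, -115.489425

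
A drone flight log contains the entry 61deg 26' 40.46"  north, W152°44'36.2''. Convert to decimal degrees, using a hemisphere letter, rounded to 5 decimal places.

61.44457° N, 152.74339° W

φ: 26′ + 40.46″ = 26.67433′; 61 + 26.67433/60 = 61.444572
Longitude: 44′ + 36.2″ = 44.60333′; 152 + 44.60333/60 = 152.743389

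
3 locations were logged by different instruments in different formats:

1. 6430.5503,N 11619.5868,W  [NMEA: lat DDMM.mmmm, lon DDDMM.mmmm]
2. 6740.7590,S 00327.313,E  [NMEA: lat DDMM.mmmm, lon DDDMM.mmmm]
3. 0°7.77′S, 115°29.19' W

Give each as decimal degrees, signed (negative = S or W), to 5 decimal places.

1. 64.50917, -116.32645
2. -67.67932, 3.45522
3. -0.12950, -115.48650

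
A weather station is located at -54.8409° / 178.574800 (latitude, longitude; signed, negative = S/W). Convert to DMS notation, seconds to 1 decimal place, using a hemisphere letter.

54°50′27.2″ S, 178°34′29.3″ E

Latitude is negative → S; |value| = 54.840900
Latitude: whole degrees 54; 50.45400′ → 50′ and 27.240″
Longitude: 0.574800 × 60 = 34.48800′ → 34′, remainder × 60 = 29.280″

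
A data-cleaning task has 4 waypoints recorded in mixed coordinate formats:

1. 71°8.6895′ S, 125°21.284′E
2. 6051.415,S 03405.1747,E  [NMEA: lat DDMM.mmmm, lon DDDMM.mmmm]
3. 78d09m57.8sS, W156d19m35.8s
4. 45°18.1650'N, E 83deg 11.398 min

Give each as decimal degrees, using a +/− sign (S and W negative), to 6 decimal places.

Point 1:
  φ: 71 + 8.6895/60 = 71.1448250
  hemisphere S, so the sign is −
  Lon: 125 + 21.284/60 = 125.3547333
  E ⇒ keep positive
Point 2:
  Latitude: split at 2 digits → 60° and 51.415′; 60 + 51.415/60 = 60.8569167
  S → negative
  Lon: split at 3 digits → 034° and 5.1747′; 34 + 5.1747/60 = 34.0862450
  E → positive
Point 3:
  Latitude: 9′ + 57.8″ = 9.96333′; 78 + 9.96333/60 = 78.1660556
  S ⇒ negate
  λ: 19′ + 35.8″ = 19.59667′; 156 + 19.59667/60 = 156.3266111
  W → negative
Point 4:
  Latitude: 18.165′ = 0.302750°; total 45.3027500
  N → positive
  Lon: 83 + 11.398/60 = 83.1899667
  E ⇒ keep positive

1. -71.144825, 125.354733
2. -60.856917, 34.086245
3. -78.166056, -156.326611
4. 45.302750, 83.189967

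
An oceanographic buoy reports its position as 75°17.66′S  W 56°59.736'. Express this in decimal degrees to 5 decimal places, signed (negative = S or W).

φ: 17.66′ = 0.294333°; total 75.294333
S ⇒ negate
Longitude: 59.736′ = 0.995600°; total 56.995600
W → negative

-75.29433, -56.99560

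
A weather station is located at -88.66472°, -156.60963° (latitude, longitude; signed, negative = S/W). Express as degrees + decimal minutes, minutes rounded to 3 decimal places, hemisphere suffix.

Latitude is negative → S; |value| = 88.664720
Latitude: 88° + 0.664720 × 60 = 88° 39.88320′
Longitude is negative → W; |value| = 156.609630
Lon: fractional part 0.609630 → 36.57780 minutes

88° 39.883′ S, 156° 36.578′ W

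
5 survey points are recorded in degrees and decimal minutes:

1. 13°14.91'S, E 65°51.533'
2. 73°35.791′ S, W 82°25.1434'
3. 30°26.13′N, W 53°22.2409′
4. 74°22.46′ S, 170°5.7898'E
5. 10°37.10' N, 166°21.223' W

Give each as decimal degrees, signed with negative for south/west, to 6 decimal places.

Point 1:
  Latitude: 14.91′ = 0.248500°; total 13.2485000
  S ⇒ negate
  λ: 51.533′ = 0.858883°; total 65.8588833
  E ⇒ keep positive
Point 2:
  Latitude: 73 + 35.791/60 = 73.5965167
  S ⇒ negate
  Longitude: 82 + 25.1434/60 = 82.4190567
  hemisphere W, so the sign is −
Point 3:
  Lat: 26.13′ = 0.435500°; total 30.4355000
  N → positive
  Lon: 53 + 22.2409/60 = 53.3706817
  W → negative
Point 4:
  φ: 74 + 22.46/60 = 74.3743333
  S ⇒ negate
  Longitude: 5.7898′ = 0.096497°; total 170.0964967
  E ⇒ keep positive
Point 5:
  Latitude: 10 + 37.1/60 = 10.6183333
  N → positive
  Lon: 21.223′ = 0.353717°; total 166.3537167
  W ⇒ negate

1. -13.248500, 65.858883
2. -73.596517, -82.419057
3. 30.435500, -53.370682
4. -74.374333, 170.096497
5. 10.618333, -166.353717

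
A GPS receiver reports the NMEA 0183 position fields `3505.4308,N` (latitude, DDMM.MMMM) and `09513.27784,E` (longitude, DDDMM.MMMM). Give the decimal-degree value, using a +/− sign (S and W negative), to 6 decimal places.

Lat: degrees = first 2 digits = 35, minutes = 5.4308; 35 + 5.4308/60 = 35.0905133
N ⇒ keep positive
λ: degrees = first 3 digits = 95, minutes = 13.27784; 95 + 13.27784/60 = 95.2212973
E ⇒ keep positive

35.090513, 95.221297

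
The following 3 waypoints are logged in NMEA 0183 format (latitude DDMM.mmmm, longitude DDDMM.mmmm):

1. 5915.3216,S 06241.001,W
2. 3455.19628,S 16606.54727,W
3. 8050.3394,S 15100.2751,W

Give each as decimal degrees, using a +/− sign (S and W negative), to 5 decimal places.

1. -59.25536, -62.68335
2. -34.91994, -166.10912
3. -80.83899, -151.00459

Point 1:
  Lat: split at 2 digits → 59° and 15.3216′; 59 + 15.3216/60 = 59.255360
  hemisphere S, so the sign is −
  Lon: degrees = first 3 digits = 62, minutes = 41.001; 62 + 41.001/60 = 62.683350
  W → negative
Point 2:
  Latitude: degrees = first 2 digits = 34, minutes = 55.19628; 34 + 55.19628/60 = 34.919938
  hemisphere S, so the sign is −
  Longitude: split at 3 digits → 166° and 6.54727′; 166 + 6.54727/60 = 166.109121
  W → negative
Point 3:
  φ: split at 2 digits → 80° and 50.3394′; 80 + 50.3394/60 = 80.838990
  S ⇒ negate
  Lon: degrees = first 3 digits = 151, minutes = 0.2751; 151 + 0.2751/60 = 151.004585
  W ⇒ negate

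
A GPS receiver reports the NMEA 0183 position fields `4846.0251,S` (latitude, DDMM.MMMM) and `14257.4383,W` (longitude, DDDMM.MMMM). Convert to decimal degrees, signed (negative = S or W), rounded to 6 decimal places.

-48.767085, -142.957305

Lat: split at 2 digits → 48° and 46.0251′; 48 + 46.0251/60 = 48.7670850
S ⇒ negate
Lon: split at 3 digits → 142° and 57.4383′; 142 + 57.4383/60 = 142.9573050
hemisphere W, so the sign is −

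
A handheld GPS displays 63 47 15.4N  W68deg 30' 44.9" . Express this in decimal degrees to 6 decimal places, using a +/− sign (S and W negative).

Latitude: 63° + 47/60 + 15.4/3600 = 63 + 0.783333 + 0.004278 = 63.7876111
N → positive
λ: 68 + 30/60 + 44.9/3600 = 68.5124722
W → negative

63.787611, -68.512472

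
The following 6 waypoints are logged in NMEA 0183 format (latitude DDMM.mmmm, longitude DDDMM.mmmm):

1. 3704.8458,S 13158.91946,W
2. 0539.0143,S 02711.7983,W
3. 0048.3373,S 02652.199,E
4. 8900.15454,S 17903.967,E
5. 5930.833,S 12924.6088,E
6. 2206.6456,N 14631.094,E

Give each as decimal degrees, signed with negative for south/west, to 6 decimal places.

Point 1:
  Lat: degrees = first 2 digits = 37, minutes = 4.8458; 37 + 4.8458/60 = 37.0807633
  hemisphere S, so the sign is −
  Lon: split at 3 digits → 131° and 58.91946′; 131 + 58.91946/60 = 131.9819910
  W ⇒ negate
Point 2:
  Lat: degrees = first 2 digits = 5, minutes = 39.0143; 5 + 39.0143/60 = 5.6502383
  S → negative
  Lon: degrees = first 3 digits = 27, minutes = 11.7983; 27 + 11.7983/60 = 27.1966383
  W → negative
Point 3:
  Latitude: split at 2 digits → 00° and 48.3373′; 0 + 48.3373/60 = 0.8056217
  S ⇒ negate
  λ: split at 3 digits → 026° and 52.199′; 26 + 52.199/60 = 26.8699833
  E → positive
Point 4:
  Lat: degrees = first 2 digits = 89, minutes = 0.15454; 89 + 0.15454/60 = 89.0025757
  hemisphere S, so the sign is −
  Lon: split at 3 digits → 179° and 3.967′; 179 + 3.967/60 = 179.0661167
  E → positive
Point 5:
  Lat: degrees = first 2 digits = 59, minutes = 30.833; 59 + 30.833/60 = 59.5138833
  S → negative
  Lon: degrees = first 3 digits = 129, minutes = 24.6088; 129 + 24.6088/60 = 129.4101467
  E ⇒ keep positive
Point 6:
  φ: degrees = first 2 digits = 22, minutes = 6.6456; 22 + 6.6456/60 = 22.1107600
  N → positive
  λ: degrees = first 3 digits = 146, minutes = 31.094; 146 + 31.094/60 = 146.5182333
  E → positive

1. -37.080763, -131.981991
2. -5.650238, -27.196638
3. -0.805622, 26.869983
4. -89.002576, 179.066117
5. -59.513883, 129.410147
6. 22.110760, 146.518233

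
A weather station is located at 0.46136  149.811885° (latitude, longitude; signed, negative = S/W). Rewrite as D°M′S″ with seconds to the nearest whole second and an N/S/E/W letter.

0°27′41″ N, 149°48′43″ E

Lat: 0.461360 × 60 = 27.68160′ → 27′, remainder × 60 = 40.90″
λ: 0.811885 × 60 = 48.71310′ → 48′, remainder × 60 = 42.79″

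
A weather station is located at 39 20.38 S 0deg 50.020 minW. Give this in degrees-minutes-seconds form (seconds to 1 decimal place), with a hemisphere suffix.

39°20′22.8″ S, 0°50′1.2″ W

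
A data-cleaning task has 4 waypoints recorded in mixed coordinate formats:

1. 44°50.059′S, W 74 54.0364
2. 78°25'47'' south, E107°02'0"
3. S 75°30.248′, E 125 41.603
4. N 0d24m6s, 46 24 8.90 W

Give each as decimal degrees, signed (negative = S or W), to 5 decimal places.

Point 1:
  φ: 50.059′ = 0.834317°; total 44.834317
  S ⇒ negate
  Lon: 54.0364′ = 0.900607°; total 74.900607
  W ⇒ negate
Point 2:
  Latitude: 78 + 25/60 + 47/3600 = 78.429722
  hemisphere S, so the sign is −
  Longitude: 107° + 2/60 + 0/3600 = 107 + 0.033333 + 0.000000 = 107.033333
  E ⇒ keep positive
Point 3:
  Lat: 30.248′ = 0.504133°; total 75.504133
  S ⇒ negate
  Longitude: 41.603′ = 0.693383°; total 125.693383
  E ⇒ keep positive
Point 4:
  Lat: 0 + 24/60 + 6/3600 = 0.401667
  N → positive
  Lon: 46 + 24/60 + 8.9/3600 = 46.402472
  W ⇒ negate

1. -44.83432, -74.90061
2. -78.42972, 107.03333
3. -75.50413, 125.69338
4. 0.40167, -46.40247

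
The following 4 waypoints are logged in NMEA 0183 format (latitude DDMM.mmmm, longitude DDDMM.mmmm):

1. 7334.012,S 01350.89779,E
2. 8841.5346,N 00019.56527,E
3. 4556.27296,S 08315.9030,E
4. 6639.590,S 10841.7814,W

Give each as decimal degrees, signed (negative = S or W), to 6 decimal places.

1. -73.566867, 13.848297
2. 88.692243, 0.326088
3. -45.937883, 83.265050
4. -66.659833, -108.696357

Point 1:
  Latitude: degrees = first 2 digits = 73, minutes = 34.012; 73 + 34.012/60 = 73.5668667
  hemisphere S, so the sign is −
  Lon: split at 3 digits → 013° and 50.89779′; 13 + 50.89779/60 = 13.8482965
  E → positive
Point 2:
  Lat: degrees = first 2 digits = 88, minutes = 41.5346; 88 + 41.5346/60 = 88.6922433
  N → positive
  Lon: split at 3 digits → 000° and 19.56527′; 0 + 19.56527/60 = 0.3260878
  E → positive
Point 3:
  Lat: split at 2 digits → 45° and 56.27296′; 45 + 56.27296/60 = 45.9378827
  S → negative
  Lon: split at 3 digits → 083° and 15.903′; 83 + 15.903/60 = 83.2650500
  E → positive
Point 4:
  Latitude: degrees = first 2 digits = 66, minutes = 39.59; 66 + 39.59/60 = 66.6598333
  S → negative
  Longitude: split at 3 digits → 108° and 41.7814′; 108 + 41.7814/60 = 108.6963567
  W → negative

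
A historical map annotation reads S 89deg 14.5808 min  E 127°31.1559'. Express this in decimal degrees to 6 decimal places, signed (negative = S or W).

-89.243013, 127.519265

Latitude: 14.5808′ = 0.243013°; total 89.2430133
S → negative
λ: 31.1559′ = 0.519265°; total 127.5192650
E ⇒ keep positive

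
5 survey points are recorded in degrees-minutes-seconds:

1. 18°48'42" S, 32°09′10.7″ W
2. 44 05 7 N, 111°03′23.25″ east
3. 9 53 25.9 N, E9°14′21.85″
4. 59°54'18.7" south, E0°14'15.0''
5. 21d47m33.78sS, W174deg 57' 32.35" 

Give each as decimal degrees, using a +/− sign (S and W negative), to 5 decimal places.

Point 1:
  Latitude: 48′ + 42″ = 48.70000′; 18 + 48.70000/60 = 18.811667
  S ⇒ negate
  Longitude: 9′ + 10.7″ = 9.17833′; 32 + 9.17833/60 = 32.152972
  W ⇒ negate
Point 2:
  Lat: 44 + 5/60 + 7/3600 = 44.085278
  N ⇒ keep positive
  Lon: 3′ + 23.25″ = 3.38750′; 111 + 3.38750/60 = 111.056458
  E → positive
Point 3:
  Lat: 53′ + 25.9″ = 53.43167′; 9 + 53.43167/60 = 9.890528
  N → positive
  Lon: 14′ + 21.85″ = 14.36417′; 9 + 14.36417/60 = 9.239403
  E → positive
Point 4:
  Latitude: 54′ + 18.7″ = 54.31167′; 59 + 54.31167/60 = 59.905194
  hemisphere S, so the sign is −
  λ: 0° + 14/60 + 15/3600 = 0 + 0.233333 + 0.004167 = 0.237500
  E ⇒ keep positive
Point 5:
  Latitude: 47′ + 33.78″ = 47.56300′; 21 + 47.56300/60 = 21.792717
  hemisphere S, so the sign is −
  Longitude: 57′ + 32.35″ = 57.53917′; 174 + 57.53917/60 = 174.958986
  hemisphere W, so the sign is −

1. -18.81167, -32.15297
2. 44.08528, 111.05646
3. 9.89053, 9.23940
4. -59.90519, 0.23750
5. -21.79272, -174.95899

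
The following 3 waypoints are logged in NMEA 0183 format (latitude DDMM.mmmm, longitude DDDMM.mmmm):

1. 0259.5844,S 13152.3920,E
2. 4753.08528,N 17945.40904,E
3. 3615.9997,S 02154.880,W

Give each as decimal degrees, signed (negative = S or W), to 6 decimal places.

Point 1:
  Lat: split at 2 digits → 02° and 59.5844′; 2 + 59.5844/60 = 2.9930733
  hemisphere S, so the sign is −
  Lon: degrees = first 3 digits = 131, minutes = 52.392; 131 + 52.392/60 = 131.8732000
  E ⇒ keep positive
Point 2:
  Latitude: split at 2 digits → 47° and 53.08528′; 47 + 53.08528/60 = 47.8847547
  N → positive
  Lon: degrees = first 3 digits = 179, minutes = 45.40904; 179 + 45.40904/60 = 179.7568173
  E ⇒ keep positive
Point 3:
  Lat: degrees = first 2 digits = 36, minutes = 15.9997; 36 + 15.9997/60 = 36.2666617
  S → negative
  Lon: degrees = first 3 digits = 21, minutes = 54.88; 21 + 54.88/60 = 21.9146667
  W ⇒ negate

1. -2.993073, 131.873200
2. 47.884755, 179.756817
3. -36.266662, -21.914667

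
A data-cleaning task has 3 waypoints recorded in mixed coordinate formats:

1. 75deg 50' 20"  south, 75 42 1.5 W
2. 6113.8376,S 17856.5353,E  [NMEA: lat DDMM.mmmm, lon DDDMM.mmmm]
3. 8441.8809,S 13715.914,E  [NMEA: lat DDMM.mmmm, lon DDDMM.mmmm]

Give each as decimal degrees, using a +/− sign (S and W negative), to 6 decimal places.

Point 1:
  Lat: 50′ + 20″ = 50.33333′; 75 + 50.33333/60 = 75.8388889
  S → negative
  Lon: 75 + 42/60 + 1.5/3600 = 75.7004167
  W → negative
Point 2:
  φ: degrees = first 2 digits = 61, minutes = 13.8376; 61 + 13.8376/60 = 61.2306267
  hemisphere S, so the sign is −
  Lon: degrees = first 3 digits = 178, minutes = 56.5353; 178 + 56.5353/60 = 178.9422550
  E ⇒ keep positive
Point 3:
  Latitude: split at 2 digits → 84° and 41.8809′; 84 + 41.8809/60 = 84.6980150
  S ⇒ negate
  Lon: degrees = first 3 digits = 137, minutes = 15.914; 137 + 15.914/60 = 137.2652333
  E → positive

1. -75.838889, -75.700417
2. -61.230627, 178.942255
3. -84.698015, 137.265233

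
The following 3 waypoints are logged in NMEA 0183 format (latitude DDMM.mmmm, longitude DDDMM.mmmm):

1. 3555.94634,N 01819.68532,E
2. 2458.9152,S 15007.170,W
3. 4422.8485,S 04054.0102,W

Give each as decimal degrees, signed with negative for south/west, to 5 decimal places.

1. 35.93244, 18.32809
2. -24.98192, -150.11950
3. -44.38081, -40.90017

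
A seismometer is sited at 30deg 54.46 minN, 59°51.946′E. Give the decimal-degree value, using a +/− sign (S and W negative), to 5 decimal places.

Lat: 30 + 54.46/60 = 30.907667
N ⇒ keep positive
Lon: 51.946′ = 0.865767°; total 59.865767
E → positive

30.90767, 59.86577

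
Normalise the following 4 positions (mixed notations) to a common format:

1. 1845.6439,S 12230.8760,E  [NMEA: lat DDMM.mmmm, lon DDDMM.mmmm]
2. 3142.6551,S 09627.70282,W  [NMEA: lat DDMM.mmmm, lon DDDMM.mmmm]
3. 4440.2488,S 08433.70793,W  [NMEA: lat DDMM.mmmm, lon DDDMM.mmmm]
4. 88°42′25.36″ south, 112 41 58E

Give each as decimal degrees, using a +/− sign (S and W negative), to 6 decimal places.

Point 1:
  φ: split at 2 digits → 18° and 45.6439′; 18 + 45.6439/60 = 18.7607317
  S → negative
  λ: degrees = first 3 digits = 122, minutes = 30.876; 122 + 30.876/60 = 122.5146000
  E ⇒ keep positive
Point 2:
  Latitude: degrees = first 2 digits = 31, minutes = 42.6551; 31 + 42.6551/60 = 31.7109183
  S → negative
  λ: degrees = first 3 digits = 96, minutes = 27.70282; 96 + 27.70282/60 = 96.4617137
  W ⇒ negate
Point 3:
  Lat: degrees = first 2 digits = 44, minutes = 40.2488; 44 + 40.2488/60 = 44.6708133
  S ⇒ negate
  Lon: split at 3 digits → 084° and 33.70793′; 84 + 33.70793/60 = 84.5617988
  W ⇒ negate
Point 4:
  φ: 42′ + 25.36″ = 42.42267′; 88 + 42.42267/60 = 88.7070444
  S ⇒ negate
  λ: 41′ + 58″ = 41.96667′; 112 + 41.96667/60 = 112.6994444
  E ⇒ keep positive

1. -18.760732, 122.514600
2. -31.710918, -96.461714
3. -44.670813, -84.561799
4. -88.707044, 112.699444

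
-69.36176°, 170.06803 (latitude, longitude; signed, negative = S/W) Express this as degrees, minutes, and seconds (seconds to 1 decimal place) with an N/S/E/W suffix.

69°21′42.3″ S, 170°04′4.9″ E

Latitude is negative → S; |value| = 69.361760
φ: whole degrees 69; 21.70560′ → 21′ and 42.336″
λ: 0.068030° → 4.08180′; 0.08180 × 60 = 4.908″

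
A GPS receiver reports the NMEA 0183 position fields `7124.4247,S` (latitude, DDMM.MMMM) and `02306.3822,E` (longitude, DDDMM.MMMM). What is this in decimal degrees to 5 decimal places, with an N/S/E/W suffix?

71.40708° S, 23.10637° E

Lat: degrees = first 2 digits = 71, minutes = 24.4247; 71 + 24.4247/60 = 71.407078
Lon: degrees = first 3 digits = 23, minutes = 6.3822; 23 + 6.3822/60 = 23.106370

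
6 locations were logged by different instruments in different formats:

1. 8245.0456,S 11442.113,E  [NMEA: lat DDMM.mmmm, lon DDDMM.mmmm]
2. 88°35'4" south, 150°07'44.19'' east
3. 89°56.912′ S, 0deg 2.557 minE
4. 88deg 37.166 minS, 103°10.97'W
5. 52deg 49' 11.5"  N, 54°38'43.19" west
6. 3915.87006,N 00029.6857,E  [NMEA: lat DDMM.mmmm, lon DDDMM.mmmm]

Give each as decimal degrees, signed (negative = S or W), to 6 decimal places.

Point 1:
  Lat: degrees = first 2 digits = 82, minutes = 45.0456; 82 + 45.0456/60 = 82.7507600
  S ⇒ negate
  Longitude: split at 3 digits → 114° and 42.113′; 114 + 42.113/60 = 114.7018833
  E ⇒ keep positive
Point 2:
  Lat: 88° + 35/60 + 4/3600 = 88 + 0.583333 + 0.001111 = 88.5844444
  S ⇒ negate
  Lon: 150 + 7/60 + 44.19/3600 = 150.1289417
  E ⇒ keep positive
Point 3:
  φ: 56.912′ = 0.948533°; total 89.9485333
  S ⇒ negate
  Lon: 0 + 2.557/60 = 0.0426167
  E ⇒ keep positive
Point 4:
  Latitude: 88 + 37.166/60 = 88.6194333
  S → negative
  Longitude: 10.97′ = 0.182833°; total 103.1828333
  W → negative
Point 5:
  Lat: 52° + 49/60 + 11.5/3600 = 52 + 0.816667 + 0.003194 = 52.8198611
  N → positive
  Longitude: 54° + 38/60 + 43.19/3600 = 54 + 0.633333 + 0.011997 = 54.6453306
  hemisphere W, so the sign is −
Point 6:
  φ: degrees = first 2 digits = 39, minutes = 15.87006; 39 + 15.87006/60 = 39.2645010
  N ⇒ keep positive
  λ: degrees = first 3 digits = 0, minutes = 29.6857; 0 + 29.6857/60 = 0.4947617
  E → positive

1. -82.750760, 114.701883
2. -88.584444, 150.128942
3. -89.948533, 0.042617
4. -88.619433, -103.182833
5. 52.819861, -54.645331
6. 39.264501, 0.494762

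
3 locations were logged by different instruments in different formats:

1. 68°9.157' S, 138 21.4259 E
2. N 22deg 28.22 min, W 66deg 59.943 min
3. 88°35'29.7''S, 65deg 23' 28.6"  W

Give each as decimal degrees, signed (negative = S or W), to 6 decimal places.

Point 1:
  Lat: 9.157′ = 0.152617°; total 68.1526167
  S ⇒ negate
  Longitude: 21.4259′ = 0.357098°; total 138.3570983
  E → positive
Point 2:
  φ: 28.22′ = 0.470333°; total 22.4703333
  N ⇒ keep positive
  Longitude: 59.943′ = 0.999050°; total 66.9990500
  hemisphere W, so the sign is −
Point 3:
  φ: 88° + 35/60 + 29.7/3600 = 88 + 0.583333 + 0.008250 = 88.5915833
  hemisphere S, so the sign is −
  Lon: 23′ + 28.6″ = 23.47667′; 65 + 23.47667/60 = 65.3912778
  W → negative

1. -68.152617, 138.357098
2. 22.470333, -66.999050
3. -88.591583, -65.391278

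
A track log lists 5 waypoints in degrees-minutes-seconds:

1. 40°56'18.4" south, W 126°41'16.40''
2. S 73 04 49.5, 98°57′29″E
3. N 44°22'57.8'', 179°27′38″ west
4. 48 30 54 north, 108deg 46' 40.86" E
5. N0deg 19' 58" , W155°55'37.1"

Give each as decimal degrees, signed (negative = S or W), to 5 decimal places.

1. -40.93844, -126.68789
2. -73.08042, 98.95806
3. 44.38272, -179.46056
4. 48.51500, 108.77802
5. 0.33278, -155.92697

Point 1:
  φ: 56′ + 18.4″ = 56.30667′; 40 + 56.30667/60 = 40.938444
  S ⇒ negate
  Longitude: 126 + 41/60 + 16.4/3600 = 126.687889
  W ⇒ negate
Point 2:
  Latitude: 4′ + 49.5″ = 4.82500′; 73 + 4.82500/60 = 73.080417
  S → negative
  Longitude: 98° + 57/60 + 29/3600 = 98 + 0.950000 + 0.008056 = 98.958056
  E → positive
Point 3:
  Latitude: 44 + 22/60 + 57.8/3600 = 44.382722
  N → positive
  Lon: 179° + 27/60 + 38/3600 = 179 + 0.450000 + 0.010556 = 179.460556
  hemisphere W, so the sign is −
Point 4:
  φ: 48° + 30/60 + 54/3600 = 48 + 0.500000 + 0.015000 = 48.515000
  N → positive
  Longitude: 108° + 46/60 + 40.86/3600 = 108 + 0.766667 + 0.011350 = 108.778017
  E ⇒ keep positive
Point 5:
  φ: 0° + 19/60 + 58/3600 = 0 + 0.316667 + 0.016111 = 0.332778
  N → positive
  Lon: 155 + 55/60 + 37.1/3600 = 155.926972
  W → negative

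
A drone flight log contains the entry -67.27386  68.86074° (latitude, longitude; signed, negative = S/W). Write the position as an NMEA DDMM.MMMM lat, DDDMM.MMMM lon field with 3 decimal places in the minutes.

Latitude is negative → S; |value| = 67.273860
Latitude: 67° + 0.273860 × 60 = 67° 16.43160′
λ: fractional part 0.860740 → 51.64440 minutes

6716.432,S / 06851.644,E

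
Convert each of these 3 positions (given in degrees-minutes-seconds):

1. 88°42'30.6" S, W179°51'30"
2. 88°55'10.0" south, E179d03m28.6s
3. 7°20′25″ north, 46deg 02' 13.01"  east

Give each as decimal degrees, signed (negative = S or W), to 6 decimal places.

Point 1:
  Latitude: 88 + 42/60 + 30.6/3600 = 88.7085000
  S → negative
  λ: 179° + 51/60 + 30/3600 = 179 + 0.850000 + 0.008333 = 179.8583333
  W → negative
Point 2:
  φ: 55′ + 10″ = 55.16667′; 88 + 55.16667/60 = 88.9194444
  S → negative
  Longitude: 179 + 3/60 + 28.6/3600 = 179.0579444
  E ⇒ keep positive
Point 3:
  Latitude: 7 + 20/60 + 25/3600 = 7.3402778
  N → positive
  λ: 46 + 2/60 + 13.01/3600 = 46.0369472
  E → positive

1. -88.708500, -179.858333
2. -88.919444, 179.057944
3. 7.340278, 46.036947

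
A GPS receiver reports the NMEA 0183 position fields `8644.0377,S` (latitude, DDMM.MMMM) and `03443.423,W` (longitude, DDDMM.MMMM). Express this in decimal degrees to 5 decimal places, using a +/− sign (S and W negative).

-86.73396, -34.72372

Lat: split at 2 digits → 86° and 44.0377′; 86 + 44.0377/60 = 86.733962
S ⇒ negate
Longitude: split at 3 digits → 034° and 43.423′; 34 + 43.423/60 = 34.723717
W → negative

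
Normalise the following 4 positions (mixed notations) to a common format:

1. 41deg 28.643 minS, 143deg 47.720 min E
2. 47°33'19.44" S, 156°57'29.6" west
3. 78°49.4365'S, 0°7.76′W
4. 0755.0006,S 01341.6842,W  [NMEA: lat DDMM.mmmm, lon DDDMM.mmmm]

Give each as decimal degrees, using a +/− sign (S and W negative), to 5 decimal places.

1. -41.47738, 143.79533
2. -47.55540, -156.95822
3. -78.82394, -0.12933
4. -7.91668, -13.69474

Point 1:
  Latitude: 41 + 28.643/60 = 41.477383
  hemisphere S, so the sign is −
  Longitude: 47.72′ = 0.795333°; total 143.795333
  E → positive
Point 2:
  φ: 47° + 33/60 + 19.44/3600 = 47 + 0.550000 + 0.005400 = 47.555400
  S → negative
  Longitude: 57′ + 29.6″ = 57.49333′; 156 + 57.49333/60 = 156.958222
  W ⇒ negate
Point 3:
  φ: 78 + 49.4365/60 = 78.823942
  S → negative
  Lon: 0 + 7.76/60 = 0.129333
  hemisphere W, so the sign is −
Point 4:
  Latitude: degrees = first 2 digits = 7, minutes = 55.0006; 7 + 55.0006/60 = 7.916677
  hemisphere S, so the sign is −
  λ: degrees = first 3 digits = 13, minutes = 41.6842; 13 + 41.6842/60 = 13.694737
  W → negative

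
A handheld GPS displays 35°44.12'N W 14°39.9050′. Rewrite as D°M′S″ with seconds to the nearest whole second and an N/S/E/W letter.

35°44′7″ N, 14°39′54″ W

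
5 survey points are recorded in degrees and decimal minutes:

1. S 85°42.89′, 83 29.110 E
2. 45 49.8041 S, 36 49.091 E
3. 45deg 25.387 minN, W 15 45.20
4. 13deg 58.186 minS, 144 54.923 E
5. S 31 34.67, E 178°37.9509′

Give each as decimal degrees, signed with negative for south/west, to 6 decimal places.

1. -85.714833, 83.485167
2. -45.830068, 36.818183
3. 45.423117, -15.753333
4. -13.969767, 144.915383
5. -31.577833, 178.632515

Point 1:
  Latitude: 85 + 42.89/60 = 85.7148333
  hemisphere S, so the sign is −
  Lon: 83 + 29.11/60 = 83.4851667
  E → positive
Point 2:
  Lat: 49.8041′ = 0.830068°; total 45.8300683
  hemisphere S, so the sign is −
  Lon: 49.091′ = 0.818183°; total 36.8181833
  E ⇒ keep positive
Point 3:
  φ: 25.387′ = 0.423117°; total 45.4231167
  N ⇒ keep positive
  Lon: 45.2′ = 0.753333°; total 15.7533333
  W → negative
Point 4:
  φ: 13 + 58.186/60 = 13.9697667
  S → negative
  Lon: 144 + 54.923/60 = 144.9153833
  E → positive
Point 5:
  Lat: 31 + 34.67/60 = 31.5778333
  S ⇒ negate
  Lon: 178 + 37.9509/60 = 178.6325150
  E ⇒ keep positive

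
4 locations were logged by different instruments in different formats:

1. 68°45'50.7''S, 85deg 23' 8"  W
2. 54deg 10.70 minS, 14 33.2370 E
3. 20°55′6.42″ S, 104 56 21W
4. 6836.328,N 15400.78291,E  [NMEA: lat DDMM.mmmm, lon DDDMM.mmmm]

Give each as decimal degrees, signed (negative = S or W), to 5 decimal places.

1. -68.76408, -85.38556
2. -54.17833, 14.55395
3. -20.91845, -104.93917
4. 68.60547, 154.01305

Point 1:
  Latitude: 68° + 45/60 + 50.7/3600 = 68 + 0.750000 + 0.014083 = 68.764083
  S ⇒ negate
  Lon: 85° + 23/60 + 8/3600 = 85 + 0.383333 + 0.002222 = 85.385556
  W → negative
Point 2:
  φ: 54 + 10.7/60 = 54.178333
  S ⇒ negate
  λ: 33.237′ = 0.553950°; total 14.553950
  E → positive
Point 3:
  φ: 20° + 55/60 + 6.42/3600 = 20 + 0.916667 + 0.001783 = 20.918450
  S ⇒ negate
  λ: 104 + 56/60 + 21/3600 = 104.939167
  W ⇒ negate
Point 4:
  Lat: split at 2 digits → 68° and 36.328′; 68 + 36.328/60 = 68.605467
  N ⇒ keep positive
  λ: split at 3 digits → 154° and 0.78291′; 154 + 0.78291/60 = 154.013049
  E ⇒ keep positive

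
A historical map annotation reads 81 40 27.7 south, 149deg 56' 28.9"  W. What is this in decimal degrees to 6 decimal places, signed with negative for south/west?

Lat: 81 + 40/60 + 27.7/3600 = 81.6743611
S ⇒ negate
Longitude: 149 + 56/60 + 28.9/3600 = 149.9413611
hemisphere W, so the sign is −

-81.674361, -149.941361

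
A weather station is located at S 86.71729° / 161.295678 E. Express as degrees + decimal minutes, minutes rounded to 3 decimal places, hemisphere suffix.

86° 43.037′ S, 161° 17.741′ E

Latitude: minutes = (86.717290 − 86) × 60 = 43.03740
Longitude: fractional part 0.295678 → 17.74068 minutes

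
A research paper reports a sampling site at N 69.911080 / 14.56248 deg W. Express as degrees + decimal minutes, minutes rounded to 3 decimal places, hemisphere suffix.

Lat: 69° + 0.911080 × 60 = 69° 54.66480′
Longitude: 14° + 0.562480 × 60 = 14° 33.74880′

69° 54.665′ N, 14° 33.749′ W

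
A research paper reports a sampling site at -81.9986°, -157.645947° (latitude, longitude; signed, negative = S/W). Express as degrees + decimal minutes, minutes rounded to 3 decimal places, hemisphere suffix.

81° 59.916′ S, 157° 38.757′ W

Latitude is negative → S; |value| = 81.998600
Lat: minutes = (81.998600 − 81) × 60 = 59.91600
Longitude is negative → W; |value| = 157.645947
λ: 157° + 0.645947 × 60 = 157° 38.75682′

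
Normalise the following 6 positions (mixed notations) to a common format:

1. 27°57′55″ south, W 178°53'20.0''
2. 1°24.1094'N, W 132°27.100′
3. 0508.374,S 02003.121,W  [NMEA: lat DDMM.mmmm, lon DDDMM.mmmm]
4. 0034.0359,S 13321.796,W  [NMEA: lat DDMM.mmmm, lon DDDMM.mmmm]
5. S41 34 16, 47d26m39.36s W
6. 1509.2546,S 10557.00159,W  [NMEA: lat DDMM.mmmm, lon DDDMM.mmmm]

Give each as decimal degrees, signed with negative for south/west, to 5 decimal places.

Point 1:
  Latitude: 27° + 57/60 + 55/3600 = 27 + 0.950000 + 0.015278 = 27.965278
  S → negative
  Longitude: 178 + 53/60 + 20/3600 = 178.888889
  hemisphere W, so the sign is −
Point 2:
  φ: 1 + 24.1094/60 = 1.401823
  N ⇒ keep positive
  Longitude: 27.1′ = 0.451667°; total 132.451667
  W → negative
Point 3:
  Lat: degrees = first 2 digits = 5, minutes = 8.374; 5 + 8.374/60 = 5.139567
  S ⇒ negate
  λ: split at 3 digits → 020° and 3.121′; 20 + 3.121/60 = 20.052017
  hemisphere W, so the sign is −
Point 4:
  Latitude: degrees = first 2 digits = 0, minutes = 34.0359; 0 + 34.0359/60 = 0.567265
  hemisphere S, so the sign is −
  Longitude: split at 3 digits → 133° and 21.796′; 133 + 21.796/60 = 133.363267
  hemisphere W, so the sign is −
Point 5:
  φ: 41 + 34/60 + 16/3600 = 41.571111
  S ⇒ negate
  Longitude: 26′ + 39.36″ = 26.65600′; 47 + 26.65600/60 = 47.444267
  hemisphere W, so the sign is −
Point 6:
  φ: split at 2 digits → 15° and 9.2546′; 15 + 9.2546/60 = 15.154243
  S → negative
  Lon: split at 3 digits → 105° and 57.00159′; 105 + 57.00159/60 = 105.950027
  W → negative

1. -27.96528, -178.88889
2. 1.40182, -132.45167
3. -5.13957, -20.05202
4. -0.56727, -133.36327
5. -41.57111, -47.44427
6. -15.15424, -105.95003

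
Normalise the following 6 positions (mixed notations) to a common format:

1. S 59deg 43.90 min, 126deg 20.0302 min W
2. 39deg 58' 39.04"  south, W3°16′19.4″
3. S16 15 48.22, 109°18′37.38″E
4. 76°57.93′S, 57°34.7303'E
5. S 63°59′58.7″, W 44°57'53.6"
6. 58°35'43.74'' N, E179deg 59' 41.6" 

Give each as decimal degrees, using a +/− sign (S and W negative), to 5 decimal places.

Point 1:
  φ: 43.9′ = 0.731667°; total 59.731667
  hemisphere S, so the sign is −
  λ: 20.0302′ = 0.333837°; total 126.333837
  W → negative
Point 2:
  φ: 39 + 58/60 + 39.04/3600 = 39.977511
  S ⇒ negate
  Longitude: 3° + 16/60 + 19.4/3600 = 3 + 0.266667 + 0.005389 = 3.272056
  W ⇒ negate
Point 3:
  φ: 15′ + 48.22″ = 15.80367′; 16 + 15.80367/60 = 16.263394
  S → negative
  λ: 109 + 18/60 + 37.38/3600 = 109.310383
  E → positive
Point 4:
  Lat: 57.93′ = 0.965500°; total 76.965500
  S → negative
  λ: 57 + 34.7303/60 = 57.578838
  E → positive
Point 5:
  φ: 63° + 59/60 + 58.7/3600 = 63 + 0.983333 + 0.016306 = 63.999639
  S → negative
  Lon: 44 + 57/60 + 53.6/3600 = 44.964889
  hemisphere W, so the sign is −
Point 6:
  φ: 35′ + 43.74″ = 35.72900′; 58 + 35.72900/60 = 58.595483
  N ⇒ keep positive
  Lon: 179° + 59/60 + 41.6/3600 = 179 + 0.983333 + 0.011556 = 179.994889
  E → positive

1. -59.73167, -126.33384
2. -39.97751, -3.27206
3. -16.26339, 109.31038
4. -76.96550, 57.57884
5. -63.99964, -44.96489
6. 58.59548, 179.99489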